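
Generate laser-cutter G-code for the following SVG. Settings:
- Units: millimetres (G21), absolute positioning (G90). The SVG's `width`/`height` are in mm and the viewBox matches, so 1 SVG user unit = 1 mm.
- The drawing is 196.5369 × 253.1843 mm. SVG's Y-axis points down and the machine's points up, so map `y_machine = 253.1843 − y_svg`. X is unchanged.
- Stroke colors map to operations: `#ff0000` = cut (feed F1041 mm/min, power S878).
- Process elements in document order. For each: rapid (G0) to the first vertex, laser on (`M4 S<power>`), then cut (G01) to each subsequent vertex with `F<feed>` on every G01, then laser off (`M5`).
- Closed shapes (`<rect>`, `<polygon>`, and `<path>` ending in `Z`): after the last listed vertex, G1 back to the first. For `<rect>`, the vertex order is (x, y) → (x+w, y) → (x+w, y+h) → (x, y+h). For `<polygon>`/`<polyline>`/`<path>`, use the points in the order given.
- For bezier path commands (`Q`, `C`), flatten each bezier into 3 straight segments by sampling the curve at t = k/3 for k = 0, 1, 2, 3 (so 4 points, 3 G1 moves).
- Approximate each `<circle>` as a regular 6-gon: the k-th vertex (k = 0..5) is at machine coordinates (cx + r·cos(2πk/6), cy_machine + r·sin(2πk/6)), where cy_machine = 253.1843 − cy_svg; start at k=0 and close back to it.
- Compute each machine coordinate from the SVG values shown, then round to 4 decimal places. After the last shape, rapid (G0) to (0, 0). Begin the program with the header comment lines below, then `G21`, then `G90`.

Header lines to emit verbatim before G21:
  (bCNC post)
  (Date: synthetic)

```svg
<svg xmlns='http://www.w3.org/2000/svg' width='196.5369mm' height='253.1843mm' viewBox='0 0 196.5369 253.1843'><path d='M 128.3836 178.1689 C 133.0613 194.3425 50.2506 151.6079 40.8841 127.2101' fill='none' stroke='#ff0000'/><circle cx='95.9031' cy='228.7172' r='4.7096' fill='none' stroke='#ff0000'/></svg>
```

(bCNC post)
(Date: synthetic)
G21
G90
G0 X128.3836 Y75.0154
M4 S878
G01 X109.8590 Y75.6169 F1041
G01 X68.7715 Y98.3251 F1041
G01 X40.8841 Y125.9742 F1041
M5
G0 X100.6127 Y24.4671
M4 S878
G01 X98.2579 Y28.5457 F1041
G01 X93.5483 Y28.5457 F1041
G01 X91.1935 Y24.4671 F1041
G01 X93.5483 Y20.3885 F1041
G01 X98.2579 Y20.3885 F1041
G01 X100.6127 Y24.4671 F1041
M5
G0 X0.0000 Y0.0000

1 u = 1 mm; y_m = 253.1843 − y.

[1] `<path>` cubic bezier, #ff0000→cut S878 F1041: (128.3836,75.0154) → (109.8590,75.6169) → (68.7715,98.3251) → (40.8841,125.9742)

[2] `<circle>` circle, #ff0000→cut S878 F1041: (100.6127,24.4671) → (98.2579,28.5457) → (93.5483,28.5457) → (91.1935,24.4671) → (93.5483,20.3885) → (98.2579,20.3885) → (100.6127,24.4671) (closed)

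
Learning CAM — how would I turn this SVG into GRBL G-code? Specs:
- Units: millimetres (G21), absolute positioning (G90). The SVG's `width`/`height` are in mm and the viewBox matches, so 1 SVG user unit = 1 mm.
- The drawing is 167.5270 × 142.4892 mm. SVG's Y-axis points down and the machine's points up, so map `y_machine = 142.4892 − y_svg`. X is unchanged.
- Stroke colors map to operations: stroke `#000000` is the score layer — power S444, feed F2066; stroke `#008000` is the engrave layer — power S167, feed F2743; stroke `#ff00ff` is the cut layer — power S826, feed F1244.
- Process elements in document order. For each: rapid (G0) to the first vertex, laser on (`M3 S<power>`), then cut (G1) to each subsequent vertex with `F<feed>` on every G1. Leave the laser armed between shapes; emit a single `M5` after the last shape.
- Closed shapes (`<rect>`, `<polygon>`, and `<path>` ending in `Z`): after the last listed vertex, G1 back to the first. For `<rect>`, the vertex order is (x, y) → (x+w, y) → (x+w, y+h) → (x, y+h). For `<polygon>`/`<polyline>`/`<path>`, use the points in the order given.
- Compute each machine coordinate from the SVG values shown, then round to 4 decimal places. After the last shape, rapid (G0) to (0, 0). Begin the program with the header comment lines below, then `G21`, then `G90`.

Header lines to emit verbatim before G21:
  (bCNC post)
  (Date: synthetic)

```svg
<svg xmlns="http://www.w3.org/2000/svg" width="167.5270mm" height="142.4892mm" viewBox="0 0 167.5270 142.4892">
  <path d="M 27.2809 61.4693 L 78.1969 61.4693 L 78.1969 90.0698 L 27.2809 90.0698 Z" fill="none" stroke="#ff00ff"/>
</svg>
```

viewBox `0 0 167.5270 142.4892` with mm width/height → 1 unit = 1 mm. Flip: y_m = 142.4892 − y_svg.

**Shape 1** — `<path>` rectangle, stroke `#ff00ff` → cut (S826, F1244). Machine vertices: (27.2809,81.0199) → (78.1969,81.0199) → (78.1969,52.4194) → (27.2809,52.4194) → (27.2809,81.0199). Closed: final G1 returns to the first vertex.

(bCNC post)
(Date: synthetic)
G21
G90
G0 X27.2809 Y81.0199
M3 S826
G1 X78.1969 Y81.0199 F1244
G1 X78.1969 Y52.4194 F1244
G1 X27.2809 Y52.4194 F1244
G1 X27.2809 Y81.0199 F1244
M5
G0 X0.0000 Y0.0000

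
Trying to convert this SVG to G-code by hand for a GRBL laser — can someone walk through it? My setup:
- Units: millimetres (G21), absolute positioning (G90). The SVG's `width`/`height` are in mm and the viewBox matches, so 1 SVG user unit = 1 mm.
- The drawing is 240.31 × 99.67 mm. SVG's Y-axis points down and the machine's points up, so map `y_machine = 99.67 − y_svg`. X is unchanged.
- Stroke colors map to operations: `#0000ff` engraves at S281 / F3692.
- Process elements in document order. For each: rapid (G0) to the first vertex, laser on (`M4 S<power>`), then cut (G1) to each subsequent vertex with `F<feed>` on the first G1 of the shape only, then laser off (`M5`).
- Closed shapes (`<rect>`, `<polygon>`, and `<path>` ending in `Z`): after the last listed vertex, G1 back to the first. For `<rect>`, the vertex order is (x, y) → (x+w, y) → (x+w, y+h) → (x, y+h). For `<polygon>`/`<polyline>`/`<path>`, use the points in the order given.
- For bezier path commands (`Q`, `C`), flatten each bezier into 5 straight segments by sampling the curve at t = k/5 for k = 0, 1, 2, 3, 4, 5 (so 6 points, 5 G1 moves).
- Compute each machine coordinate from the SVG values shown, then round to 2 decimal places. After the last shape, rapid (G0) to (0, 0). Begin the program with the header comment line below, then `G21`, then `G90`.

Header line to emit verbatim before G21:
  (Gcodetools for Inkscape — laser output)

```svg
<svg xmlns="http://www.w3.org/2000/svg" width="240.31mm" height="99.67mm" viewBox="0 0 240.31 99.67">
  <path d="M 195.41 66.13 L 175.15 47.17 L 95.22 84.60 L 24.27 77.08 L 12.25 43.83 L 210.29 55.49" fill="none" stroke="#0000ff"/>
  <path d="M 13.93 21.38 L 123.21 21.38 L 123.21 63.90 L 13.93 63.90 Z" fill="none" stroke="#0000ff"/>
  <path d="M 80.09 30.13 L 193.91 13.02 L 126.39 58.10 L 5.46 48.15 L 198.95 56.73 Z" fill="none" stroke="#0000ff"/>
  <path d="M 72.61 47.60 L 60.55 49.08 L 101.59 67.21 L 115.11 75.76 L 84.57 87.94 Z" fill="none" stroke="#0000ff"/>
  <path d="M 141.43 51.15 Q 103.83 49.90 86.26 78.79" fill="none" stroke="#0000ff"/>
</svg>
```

(Gcodetools for Inkscape — laser output)
G21
G90
G0 X195.41 Y33.54
M4 S281
G1 X175.15 Y52.50 F3692
G1 X95.22 Y15.07
G1 X24.27 Y22.59
G1 X12.25 Y55.84
G1 X210.29 Y44.18
M5
G0 X13.93 Y78.29
M4 S281
G1 X123.21 Y78.29 F3692
G1 X123.21 Y35.77
G1 X13.93 Y35.77
G1 X13.93 Y78.29
M5
G0 X80.09 Y69.54
M4 S281
G1 X193.91 Y86.65 F3692
G1 X126.39 Y41.57
G1 X5.46 Y51.52
G1 X198.95 Y42.94
G1 X80.09 Y69.54
M5
G0 X72.61 Y52.07
M4 S281
G1 X60.55 Y50.59 F3692
G1 X101.59 Y32.46
G1 X115.11 Y23.91
G1 X84.57 Y11.73
G1 X72.61 Y52.07
M5
G0 X141.43 Y48.52
M4 S281
G1 X127.19 Y47.81 F3692
G1 X114.55 Y44.70
G1 X103.52 Y39.17
G1 X94.09 Y31.23
G1 X86.26 Y20.88
M5
G0 X0.00 Y0.00

Since the viewBox matches the mm dimensions, user units are millimetres directly. The only transform is the Y-flip y_m = 99.67 − y_svg.

Shape 1 is a open polyline drawn with `<path>`. Its stroke #0000ff means engrave at S281, F3692. After flipping Y the toolpath is (195.41,33.54) → (175.15,52.50) → (95.22,15.07) → (24.27,22.59) → (12.25,55.84) → (210.29,44.18).

Shape 2 is a rectangle drawn with `<path>`. Its stroke #0000ff means engrave at S281, F3692. After flipping Y the toolpath is (13.93,78.29) → (123.21,78.29) → (123.21,35.77) → (13.93,35.77) → (13.93,78.29), returning to the start.

Shape 3 is a closed polygon drawn with `<path>`. Its stroke #0000ff means engrave at S281, F3692. After flipping Y the toolpath is (80.09,69.54) → (193.91,86.65) → (126.39,41.57) → (5.46,51.52) → (198.95,42.94) → (80.09,69.54), returning to the start.

Shape 4 is a closed polygon drawn with `<path>`. Its stroke #0000ff means engrave at S281, F3692. After flipping Y the toolpath is (72.61,52.07) → (60.55,50.59) → (101.59,32.46) → (115.11,23.91) → (84.57,11.73) → (72.61,52.07), returning to the start.

Shape 5 is a quadratic bezier drawn with `<path>`. Its stroke #0000ff means engrave at S281, F3692. After flipping Y the toolpath is (141.43,48.52) → (127.19,47.81) → (114.55,44.70) → (103.52,39.17) → (94.09,31.23) → (86.26,20.88).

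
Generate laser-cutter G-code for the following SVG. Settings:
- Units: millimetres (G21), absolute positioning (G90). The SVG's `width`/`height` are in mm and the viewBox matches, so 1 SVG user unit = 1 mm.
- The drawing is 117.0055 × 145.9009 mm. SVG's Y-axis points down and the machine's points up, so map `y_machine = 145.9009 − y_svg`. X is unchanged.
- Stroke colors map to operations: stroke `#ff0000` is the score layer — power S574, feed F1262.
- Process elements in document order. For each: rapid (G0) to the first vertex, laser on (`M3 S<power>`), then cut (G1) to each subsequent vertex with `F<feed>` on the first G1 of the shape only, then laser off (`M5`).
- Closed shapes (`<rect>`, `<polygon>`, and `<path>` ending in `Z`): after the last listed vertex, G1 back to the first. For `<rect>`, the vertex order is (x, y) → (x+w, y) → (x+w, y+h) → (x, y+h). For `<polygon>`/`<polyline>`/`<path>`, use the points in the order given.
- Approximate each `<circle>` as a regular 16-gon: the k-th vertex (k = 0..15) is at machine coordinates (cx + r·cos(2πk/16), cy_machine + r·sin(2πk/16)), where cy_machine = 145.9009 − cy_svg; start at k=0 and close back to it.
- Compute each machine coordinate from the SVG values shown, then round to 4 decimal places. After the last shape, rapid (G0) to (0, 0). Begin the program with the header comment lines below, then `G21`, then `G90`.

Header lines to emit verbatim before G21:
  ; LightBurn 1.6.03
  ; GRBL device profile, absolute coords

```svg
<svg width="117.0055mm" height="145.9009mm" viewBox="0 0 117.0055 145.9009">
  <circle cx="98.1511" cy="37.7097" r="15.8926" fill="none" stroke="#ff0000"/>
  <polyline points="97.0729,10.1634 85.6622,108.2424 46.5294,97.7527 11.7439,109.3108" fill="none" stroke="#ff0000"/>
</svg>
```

; LightBurn 1.6.03
; GRBL device profile, absolute coords
G21
G90
G0 X114.0437 Y108.1912
M3 S574
G1 X112.8339 Y114.2730 F1262
G1 X109.3889 Y119.4290
G1 X104.2329 Y122.8740
G1 X98.1511 Y124.0838
G1 X92.0693 Y122.8740
G1 X86.9133 Y119.4290
G1 X83.4683 Y114.2730
G1 X82.2585 Y108.1912
G1 X83.4683 Y102.1094
G1 X86.9133 Y96.9534
G1 X92.0693 Y93.5084
G1 X98.1511 Y92.2986
G1 X104.2329 Y93.5084
G1 X109.3889 Y96.9534
G1 X112.8339 Y102.1094
G1 X114.0437 Y108.1912
M5
G0 X97.0729 Y135.7375
M3 S574
G1 X85.6622 Y37.6585 F1262
G1 X46.5294 Y48.1482
G1 X11.7439 Y36.5901
M5
G0 X0.0000 Y0.0000

viewBox `0 0 117.0055 145.9009` with mm width/height → 1 unit = 1 mm. Flip: y_m = 145.9009 − y_svg.

**Shape 1** — `<circle>` circle, stroke `#ff0000` → score (S574, F1262). Machine vertices: (114.0437,108.1912) → (112.8339,114.2730) → (109.3889,119.4290) → (104.2329,122.8740) → (98.1511,124.0838) → (92.0693,122.8740) → (86.9133,119.4290) → (83.4683,114.2730) → (82.2585,108.1912) → (83.4683,102.1094) → (86.9133,96.9534) → (92.0693,93.5084) → (98.1511,92.2986) → (104.2329,93.5084) → (109.3889,96.9534) → (112.8339,102.1094) → (114.0437,108.1912). Closed: final G1 returns to the first vertex.

**Shape 2** — `<polyline>` open polyline, stroke `#ff0000` → score (S574, F1262). Machine vertices: (97.0729,135.7375) → (85.6622,37.6585) → (46.5294,48.1482) → (11.7439,36.5901). Open path.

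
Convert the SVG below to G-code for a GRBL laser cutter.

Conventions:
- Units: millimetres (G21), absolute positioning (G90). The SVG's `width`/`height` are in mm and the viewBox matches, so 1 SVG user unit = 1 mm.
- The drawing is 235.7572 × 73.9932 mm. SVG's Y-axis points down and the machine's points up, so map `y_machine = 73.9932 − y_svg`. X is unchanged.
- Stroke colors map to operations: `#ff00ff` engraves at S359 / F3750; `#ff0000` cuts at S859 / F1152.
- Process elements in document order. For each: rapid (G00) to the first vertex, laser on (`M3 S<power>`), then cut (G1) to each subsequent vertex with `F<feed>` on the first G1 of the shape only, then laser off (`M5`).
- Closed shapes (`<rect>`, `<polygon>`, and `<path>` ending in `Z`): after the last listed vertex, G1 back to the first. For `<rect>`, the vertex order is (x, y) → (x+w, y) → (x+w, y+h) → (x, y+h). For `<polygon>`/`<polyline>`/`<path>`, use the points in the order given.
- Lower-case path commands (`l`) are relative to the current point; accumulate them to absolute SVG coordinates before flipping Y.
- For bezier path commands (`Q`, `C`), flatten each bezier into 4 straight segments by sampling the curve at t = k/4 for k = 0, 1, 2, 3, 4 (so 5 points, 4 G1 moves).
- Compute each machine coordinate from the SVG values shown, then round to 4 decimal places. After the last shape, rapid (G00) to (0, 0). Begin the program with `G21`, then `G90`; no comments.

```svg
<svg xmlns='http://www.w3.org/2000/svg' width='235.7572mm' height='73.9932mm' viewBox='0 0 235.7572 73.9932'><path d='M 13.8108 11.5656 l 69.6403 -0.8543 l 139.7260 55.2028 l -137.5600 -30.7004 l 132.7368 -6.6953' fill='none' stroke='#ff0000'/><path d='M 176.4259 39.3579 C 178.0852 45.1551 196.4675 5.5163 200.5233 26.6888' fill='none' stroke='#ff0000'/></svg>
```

1 u = 1 mm; y_m = 73.9932 − y.

[1] `<path>` open polyline, #ff0000→cut S859 F1152: (13.8108,62.4276) → (83.4511,63.2819) → (223.1771,8.0791) → (85.6171,38.7795) → (218.3539,45.4748)

[2] `<path>` cubic bezier, #ff0000→cut S859 F1152: (176.4259,34.6353) → (180.3208,37.1465) → (187.5759,46.7356) → (195.2804,53.4418) → (200.5233,47.3044)

G21
G90
G00 X13.8108 Y62.4276
M3 S859
G1 X83.4511 Y63.2819 F1152
G1 X223.1771 Y8.0791
G1 X85.6171 Y38.7795
G1 X218.3539 Y45.4748
M5
G00 X176.4259 Y34.6353
M3 S859
G1 X180.3208 Y37.1465 F1152
G1 X187.5759 Y46.7356
G1 X195.2804 Y53.4418
G1 X200.5233 Y47.3044
M5
G00 X0.0000 Y0.0000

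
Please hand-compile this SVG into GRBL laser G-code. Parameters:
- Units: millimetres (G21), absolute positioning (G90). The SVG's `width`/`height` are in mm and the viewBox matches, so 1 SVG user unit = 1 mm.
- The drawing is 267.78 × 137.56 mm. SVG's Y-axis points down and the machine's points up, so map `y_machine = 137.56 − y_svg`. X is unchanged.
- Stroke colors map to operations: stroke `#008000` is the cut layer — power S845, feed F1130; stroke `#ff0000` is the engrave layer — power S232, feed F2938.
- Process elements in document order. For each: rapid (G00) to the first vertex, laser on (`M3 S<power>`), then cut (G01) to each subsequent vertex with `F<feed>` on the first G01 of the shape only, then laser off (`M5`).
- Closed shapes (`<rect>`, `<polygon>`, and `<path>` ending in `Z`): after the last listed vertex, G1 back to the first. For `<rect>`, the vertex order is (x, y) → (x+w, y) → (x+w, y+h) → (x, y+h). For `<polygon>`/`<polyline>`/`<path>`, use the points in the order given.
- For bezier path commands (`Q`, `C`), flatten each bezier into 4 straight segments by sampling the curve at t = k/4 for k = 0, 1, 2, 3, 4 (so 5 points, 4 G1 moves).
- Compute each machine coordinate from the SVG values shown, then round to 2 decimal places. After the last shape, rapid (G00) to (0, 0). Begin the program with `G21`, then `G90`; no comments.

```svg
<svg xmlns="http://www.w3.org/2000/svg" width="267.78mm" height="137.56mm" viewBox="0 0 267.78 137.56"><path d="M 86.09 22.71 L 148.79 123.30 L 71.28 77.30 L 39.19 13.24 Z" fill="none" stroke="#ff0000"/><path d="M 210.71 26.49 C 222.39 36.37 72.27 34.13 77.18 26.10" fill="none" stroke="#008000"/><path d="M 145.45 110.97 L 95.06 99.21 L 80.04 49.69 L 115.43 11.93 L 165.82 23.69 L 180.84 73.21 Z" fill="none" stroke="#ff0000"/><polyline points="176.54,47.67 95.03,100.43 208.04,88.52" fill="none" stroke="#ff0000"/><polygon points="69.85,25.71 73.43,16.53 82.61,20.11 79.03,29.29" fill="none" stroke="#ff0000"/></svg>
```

G21
G90
G00 X86.09 Y114.85
M3 S232
G01 X148.79 Y14.26 F2938
G01 X71.28 Y60.26
G01 X39.19 Y124.32
G01 X86.09 Y114.85
M5
G00 X210.71 Y111.07
M3 S845
G01 X194.08 Y105.83 F1130
G01 X146.48 Y104.55
G01 X97.62 Y106.62
G01 X77.18 Y111.46
M5
G00 X145.45 Y26.59
M3 S232
G01 X95.06 Y38.35 F2938
G01 X80.04 Y87.87
G01 X115.43 Y125.63
G01 X165.82 Y113.87
G01 X180.84 Y64.35
G01 X145.45 Y26.59
M5
G00 X176.54 Y89.89
M3 S232
G01 X95.03 Y37.13 F2938
G01 X208.04 Y49.04
M5
G00 X69.85 Y111.85
M3 S232
G01 X73.43 Y121.03 F2938
G01 X82.61 Y117.45
G01 X79.03 Y108.27
G01 X69.85 Y111.85
M5
G00 X0.00 Y0.00

Since the viewBox matches the mm dimensions, user units are millimetres directly. The only transform is the Y-flip y_m = 137.56 − y_svg.

Shape 1 is a closed polygon drawn with `<path>`. Its stroke #ff0000 means engrave at S232, F2938. After flipping Y the toolpath is (86.09,114.85) → (148.79,14.26) → (71.28,60.26) → (39.19,124.32) → (86.09,114.85), returning to the start.

Shape 2 is a cubic bezier drawn with `<path>`. Its stroke #008000 means cut at S845, F1130. After flipping Y the toolpath is (210.71,111.07) → (194.08,105.83) → (146.48,104.55) → (97.62,106.62) → (77.18,111.46).

Shape 3 is a regular polygon drawn with `<path>`. Its stroke #ff0000 means engrave at S232, F2938. After flipping Y the toolpath is (145.45,26.59) → (95.06,38.35) → (80.04,87.87) → (115.43,125.63) → (165.82,113.87) → (180.84,64.35) → (145.45,26.59), returning to the start.

Shape 4 is a open polyline drawn with `<polyline>`. Its stroke #ff0000 means engrave at S232, F2938. After flipping Y the toolpath is (176.54,89.89) → (95.03,37.13) → (208.04,49.04).

Shape 5 is a regular polygon drawn with `<polygon>`. Its stroke #ff0000 means engrave at S232, F2938. After flipping Y the toolpath is (69.85,111.85) → (73.43,121.03) → (82.61,117.45) → (79.03,108.27) → (69.85,111.85), returning to the start.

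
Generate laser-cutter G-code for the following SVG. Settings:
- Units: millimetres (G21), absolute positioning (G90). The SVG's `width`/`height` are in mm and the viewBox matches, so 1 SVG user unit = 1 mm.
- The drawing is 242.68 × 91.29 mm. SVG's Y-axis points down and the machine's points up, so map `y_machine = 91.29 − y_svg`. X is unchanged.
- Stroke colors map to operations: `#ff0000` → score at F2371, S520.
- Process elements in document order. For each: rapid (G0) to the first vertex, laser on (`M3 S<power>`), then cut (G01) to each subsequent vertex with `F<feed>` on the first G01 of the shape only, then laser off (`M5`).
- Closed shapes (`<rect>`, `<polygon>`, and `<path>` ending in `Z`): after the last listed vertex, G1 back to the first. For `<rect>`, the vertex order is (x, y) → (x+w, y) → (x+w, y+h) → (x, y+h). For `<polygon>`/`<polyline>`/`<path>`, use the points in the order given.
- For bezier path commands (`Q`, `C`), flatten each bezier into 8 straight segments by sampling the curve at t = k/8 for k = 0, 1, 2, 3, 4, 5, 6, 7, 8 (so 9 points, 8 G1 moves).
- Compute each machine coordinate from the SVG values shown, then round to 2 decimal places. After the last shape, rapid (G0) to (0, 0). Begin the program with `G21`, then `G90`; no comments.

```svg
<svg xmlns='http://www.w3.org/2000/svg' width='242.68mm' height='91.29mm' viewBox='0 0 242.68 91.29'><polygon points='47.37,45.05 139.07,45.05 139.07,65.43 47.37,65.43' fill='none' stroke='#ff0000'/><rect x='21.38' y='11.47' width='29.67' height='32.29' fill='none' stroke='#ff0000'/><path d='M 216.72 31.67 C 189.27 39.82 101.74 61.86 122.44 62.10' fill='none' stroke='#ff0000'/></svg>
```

1 u = 1 mm; y_m = 91.29 − y.

[1] `<polygon>` rectangle, #ff0000→score S520 F2371: (47.37,46.24) → (139.07,46.24) → (139.07,25.86) → (47.37,25.86) → (47.37,46.24) (closed)

[2] `<rect>` rectangle, #ff0000→score S520 F2371: (21.38,79.82) → (51.05,79.82) → (51.05,47.53) → (21.38,47.53) → (21.38,79.82) (closed)

[3] `<path>` cubic bezier, #ff0000→score S520 F2371: (216.72,59.62) → (203.94,55.98) → (187.50,51.46) → (169.37,46.47) → (151.52,41.44) → (135.94,36.77) → (124.58,32.90) → (119.42,30.23) → (122.44,29.19)

G21
G90
G0 X47.37 Y46.24
M3 S520
G01 X139.07 Y46.24 F2371
G01 X139.07 Y25.86
G01 X47.37 Y25.86
G01 X47.37 Y46.24
M5
G0 X21.38 Y79.82
M3 S520
G01 X51.05 Y79.82 F2371
G01 X51.05 Y47.53
G01 X21.38 Y47.53
G01 X21.38 Y79.82
M5
G0 X216.72 Y59.62
M3 S520
G01 X203.94 Y55.98 F2371
G01 X187.50 Y51.46
G01 X169.37 Y46.47
G01 X151.52 Y41.44
G01 X135.94 Y36.77
G01 X124.58 Y32.90
G01 X119.42 Y30.23
G01 X122.44 Y29.19
M5
G0 X0.00 Y0.00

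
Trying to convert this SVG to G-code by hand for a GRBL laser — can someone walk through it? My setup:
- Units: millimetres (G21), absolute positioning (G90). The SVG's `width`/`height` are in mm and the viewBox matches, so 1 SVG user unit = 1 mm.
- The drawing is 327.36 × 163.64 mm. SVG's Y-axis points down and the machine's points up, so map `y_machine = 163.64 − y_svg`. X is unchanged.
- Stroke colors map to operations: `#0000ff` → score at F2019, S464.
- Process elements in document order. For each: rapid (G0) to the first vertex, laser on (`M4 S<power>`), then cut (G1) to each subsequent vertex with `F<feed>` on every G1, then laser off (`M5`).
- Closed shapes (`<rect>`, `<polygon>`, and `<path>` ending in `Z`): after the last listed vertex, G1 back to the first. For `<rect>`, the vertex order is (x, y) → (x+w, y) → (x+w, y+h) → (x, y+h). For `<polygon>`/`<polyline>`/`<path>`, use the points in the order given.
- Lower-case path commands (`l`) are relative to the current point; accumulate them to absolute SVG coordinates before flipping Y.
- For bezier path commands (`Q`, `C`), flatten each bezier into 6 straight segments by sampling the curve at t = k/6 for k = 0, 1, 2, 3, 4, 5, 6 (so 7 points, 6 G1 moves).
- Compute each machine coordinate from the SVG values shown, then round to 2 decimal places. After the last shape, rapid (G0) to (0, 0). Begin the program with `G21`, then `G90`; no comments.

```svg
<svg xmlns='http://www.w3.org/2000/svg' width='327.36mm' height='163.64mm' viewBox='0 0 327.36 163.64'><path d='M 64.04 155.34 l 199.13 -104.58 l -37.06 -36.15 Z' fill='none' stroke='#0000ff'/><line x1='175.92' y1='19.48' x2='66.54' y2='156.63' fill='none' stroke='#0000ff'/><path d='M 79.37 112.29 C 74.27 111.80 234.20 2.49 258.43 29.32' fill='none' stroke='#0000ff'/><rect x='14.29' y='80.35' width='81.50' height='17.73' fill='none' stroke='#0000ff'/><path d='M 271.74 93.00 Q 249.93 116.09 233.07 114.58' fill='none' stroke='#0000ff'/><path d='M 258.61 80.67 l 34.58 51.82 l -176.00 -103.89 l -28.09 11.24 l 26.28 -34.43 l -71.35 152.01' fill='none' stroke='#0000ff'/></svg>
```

G21
G90
G0 X64.04 Y8.30
M4 S464
G1 X263.17 Y112.88 F2019
G1 X226.11 Y149.03 F2019
G1 X64.04 Y8.30 F2019
M5
G0 X175.92 Y144.16
M4 S464
G1 X66.54 Y7.01 F2019
M5
G0 X79.37 Y51.35
M4 S464
G1 X89.18 Y59.53 F2019
G1 X118.14 Y79.04 F2019
G1 X157.90 Y103.08 F2019
G1 X200.10 Y124.84 F2019
G1 X236.40 Y137.52 F2019
G1 X258.43 Y134.32 F2019
M5
G0 X14.29 Y83.29
M4 S464
G1 X95.79 Y83.29 F2019
G1 X95.79 Y65.56 F2019
G1 X14.29 Y65.56 F2019
G1 X14.29 Y83.29 F2019
M5
G0 X271.74 Y70.64
M4 S464
G1 X264.61 Y63.63 F2019
G1 X257.75 Y57.98 F2019
G1 X251.17 Y53.70 F2019
G1 X244.86 Y50.79 F2019
G1 X238.83 Y49.24 F2019
G1 X233.07 Y49.06 F2019
M5
G0 X258.61 Y82.97
M4 S464
G1 X293.19 Y31.15 F2019
G1 X117.19 Y135.04 F2019
G1 X89.10 Y123.80 F2019
G1 X115.38 Y158.23 F2019
G1 X44.03 Y6.22 F2019
M5
G0 X0.00 Y0.00

viewBox `0 0 327.36 163.64` with mm width/height → 1 unit = 1 mm. Flip: y_m = 163.64 − y_svg.

**Shape 1** — `<path>` closed polygon, stroke `#0000ff` → score (S464, F2019). Machine vertices: (64.04,8.30) → (263.17,112.88) → (226.11,149.03) → (64.04,8.30). Closed: final G1 returns to the first vertex.

**Shape 2** — `<line>` line segment, stroke `#0000ff` → score (S464, F2019). Machine vertices: (175.92,144.16) → (66.54,7.01). Open path.

**Shape 3** — `<path>` cubic bezier, stroke `#0000ff` → score (S464, F2019). Control points (SVG): P0=(79.37,112.29), P1=(74.27,111.80), P2=(234.20,2.49), P3=(258.43,29.32); sampled at t=k/6. Machine vertices: (79.37,51.35) → (89.18,59.53) → (118.14,79.04) → (157.90,103.08) → (200.10,124.84) → (236.40,137.52) → (258.43,134.32). Open path.

**Shape 4** — `<rect>` rectangle, stroke `#0000ff` → score (S464, F2019). Machine vertices: (14.29,83.29) → (95.79,83.29) → (95.79,65.56) → (14.29,65.56) → (14.29,83.29). Closed: final G1 returns to the first vertex.

**Shape 5** — `<path>` quadratic bezier, stroke `#0000ff` → score (S464, F2019). Control points (SVG): P0=(271.74,93.00), P1=(249.93,116.09), P2=(233.07,114.58); sampled at t=k/6. Machine vertices: (271.74,70.64) → (264.61,63.63) → (257.75,57.98) → (251.17,53.70) → (244.86,50.79) → (238.83,49.24) → (233.07,49.06). Open path.

**Shape 6** — `<path>` open polyline, stroke `#0000ff` → score (S464, F2019). Machine vertices: (258.61,82.97) → (293.19,31.15) → (117.19,135.04) → (89.10,123.80) → (115.38,158.23) → (44.03,6.22). Open path.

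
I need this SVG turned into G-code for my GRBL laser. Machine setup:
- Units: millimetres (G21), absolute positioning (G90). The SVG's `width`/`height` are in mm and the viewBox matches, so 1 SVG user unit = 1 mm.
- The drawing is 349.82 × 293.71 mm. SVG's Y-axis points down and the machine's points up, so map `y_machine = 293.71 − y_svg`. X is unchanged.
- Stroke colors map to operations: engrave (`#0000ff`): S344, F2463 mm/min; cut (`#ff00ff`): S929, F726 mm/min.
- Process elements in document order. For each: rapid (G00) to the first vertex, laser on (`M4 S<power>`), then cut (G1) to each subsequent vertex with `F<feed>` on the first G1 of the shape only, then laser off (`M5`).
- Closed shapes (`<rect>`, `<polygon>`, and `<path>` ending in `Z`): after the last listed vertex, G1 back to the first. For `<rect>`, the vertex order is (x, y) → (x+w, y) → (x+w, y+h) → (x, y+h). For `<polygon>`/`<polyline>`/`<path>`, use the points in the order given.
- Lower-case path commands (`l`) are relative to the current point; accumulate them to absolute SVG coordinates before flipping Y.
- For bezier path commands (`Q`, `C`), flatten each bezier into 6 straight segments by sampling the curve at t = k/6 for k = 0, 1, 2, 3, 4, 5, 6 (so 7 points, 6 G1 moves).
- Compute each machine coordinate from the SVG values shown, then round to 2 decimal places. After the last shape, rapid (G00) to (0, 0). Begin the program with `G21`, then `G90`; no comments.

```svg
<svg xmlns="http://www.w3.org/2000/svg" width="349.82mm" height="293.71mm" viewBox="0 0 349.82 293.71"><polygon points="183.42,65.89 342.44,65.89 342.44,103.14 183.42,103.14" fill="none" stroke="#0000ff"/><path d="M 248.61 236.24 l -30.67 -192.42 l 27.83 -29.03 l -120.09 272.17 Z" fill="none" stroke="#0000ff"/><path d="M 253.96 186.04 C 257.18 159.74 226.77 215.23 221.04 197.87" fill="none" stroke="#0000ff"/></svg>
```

G21
G90
G00 X183.42 Y227.82
M4 S344
G1 X342.44 Y227.82 F2463
G1 X342.44 Y190.57
G1 X183.42 Y190.57
G1 X183.42 Y227.82
M5
G00 X248.61 Y57.47
M4 S344
G1 X217.94 Y249.89 F2463
G1 X245.77 Y278.92
G1 X125.68 Y6.75
G1 X248.61 Y57.47
M5
G00 X253.96 Y107.67
M4 S344
G1 X253.04 Y114.72 F2463
G1 X248.13 Y112.43
G1 X240.86 Y105.11
G1 X232.84 Y97.04
G1 X225.69 Y92.51
G1 X221.04 Y95.84
M5
G00 X0.00 Y0.00

viewBox `0 0 349.82 293.71` with mm width/height → 1 unit = 1 mm. Flip: y_m = 293.71 − y_svg.

**Shape 1** — `<polygon>` rectangle, stroke `#0000ff` → engrave (S344, F2463). Machine vertices: (183.42,227.82) → (342.44,227.82) → (342.44,190.57) → (183.42,190.57) → (183.42,227.82). Closed: final G1 returns to the first vertex.

**Shape 2** — `<path>` closed polygon, stroke `#0000ff` → engrave (S344, F2463). Machine vertices: (248.61,57.47) → (217.94,249.89) → (245.77,278.92) → (125.68,6.75) → (248.61,57.47). Closed: final G1 returns to the first vertex.

**Shape 3** — `<path>` cubic bezier, stroke `#0000ff` → engrave (S344, F2463). Control points (SVG): P0=(253.96,186.04), P1=(257.18,159.74), P2=(226.77,215.23), P3=(221.04,197.87); sampled at t=k/6. Machine vertices: (253.96,107.67) → (253.04,114.72) → (248.13,112.43) → (240.86,105.11) → (232.84,97.04) → (225.69,92.51) → (221.04,95.84). Open path.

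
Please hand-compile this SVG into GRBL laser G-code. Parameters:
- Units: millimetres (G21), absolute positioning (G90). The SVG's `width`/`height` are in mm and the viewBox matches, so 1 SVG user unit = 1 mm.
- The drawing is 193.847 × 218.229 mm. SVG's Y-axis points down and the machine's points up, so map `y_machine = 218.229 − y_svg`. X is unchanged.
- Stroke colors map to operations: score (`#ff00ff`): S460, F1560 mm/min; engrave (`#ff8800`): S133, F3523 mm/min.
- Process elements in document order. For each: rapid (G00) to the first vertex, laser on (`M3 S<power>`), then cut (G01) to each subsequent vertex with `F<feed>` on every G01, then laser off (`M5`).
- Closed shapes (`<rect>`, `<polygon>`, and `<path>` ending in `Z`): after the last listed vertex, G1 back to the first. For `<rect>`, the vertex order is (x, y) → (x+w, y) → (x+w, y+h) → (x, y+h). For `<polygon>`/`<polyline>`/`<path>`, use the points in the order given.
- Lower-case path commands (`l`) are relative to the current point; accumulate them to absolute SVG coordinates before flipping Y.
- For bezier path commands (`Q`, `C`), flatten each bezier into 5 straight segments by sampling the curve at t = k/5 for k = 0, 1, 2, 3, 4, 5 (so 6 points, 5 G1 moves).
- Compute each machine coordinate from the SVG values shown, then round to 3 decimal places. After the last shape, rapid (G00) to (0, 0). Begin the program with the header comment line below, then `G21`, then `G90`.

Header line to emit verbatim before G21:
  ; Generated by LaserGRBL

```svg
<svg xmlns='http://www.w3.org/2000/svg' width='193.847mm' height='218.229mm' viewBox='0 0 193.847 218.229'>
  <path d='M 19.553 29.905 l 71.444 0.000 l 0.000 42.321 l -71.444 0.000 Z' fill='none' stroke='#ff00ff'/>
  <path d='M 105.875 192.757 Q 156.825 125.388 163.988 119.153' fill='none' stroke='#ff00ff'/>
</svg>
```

; Generated by LaserGRBL
G21
G90
G00 X19.553 Y188.324
M3 S460
G01 X90.997 Y188.324 F1560
G01 X90.997 Y146.003 F1560
G01 X19.553 Y146.003 F1560
G01 X19.553 Y188.324 F1560
M5
G00 X105.875 Y25.472
M3 S460
G01 X124.504 Y49.974 F1560
G01 X139.629 Y69.586 F1560
G01 X151.252 Y84.307 F1560
G01 X159.371 Y94.137 F1560
G01 X163.988 Y99.076 F1560
M5
G00 X0.000 Y0.000

1 u = 1 mm; y_m = 218.229 − y.

[1] `<path>` rectangle, #ff00ff→score S460 F1560: (19.553,188.324) → (90.997,188.324) → (90.997,146.003) → (19.553,146.003) → (19.553,188.324) (closed)

[2] `<path>` quadratic bezier, #ff00ff→score S460 F1560: (105.875,25.472) → (124.504,49.974) → (139.629,69.586) → (151.252,84.307) → (159.371,94.137) → (163.988,99.076)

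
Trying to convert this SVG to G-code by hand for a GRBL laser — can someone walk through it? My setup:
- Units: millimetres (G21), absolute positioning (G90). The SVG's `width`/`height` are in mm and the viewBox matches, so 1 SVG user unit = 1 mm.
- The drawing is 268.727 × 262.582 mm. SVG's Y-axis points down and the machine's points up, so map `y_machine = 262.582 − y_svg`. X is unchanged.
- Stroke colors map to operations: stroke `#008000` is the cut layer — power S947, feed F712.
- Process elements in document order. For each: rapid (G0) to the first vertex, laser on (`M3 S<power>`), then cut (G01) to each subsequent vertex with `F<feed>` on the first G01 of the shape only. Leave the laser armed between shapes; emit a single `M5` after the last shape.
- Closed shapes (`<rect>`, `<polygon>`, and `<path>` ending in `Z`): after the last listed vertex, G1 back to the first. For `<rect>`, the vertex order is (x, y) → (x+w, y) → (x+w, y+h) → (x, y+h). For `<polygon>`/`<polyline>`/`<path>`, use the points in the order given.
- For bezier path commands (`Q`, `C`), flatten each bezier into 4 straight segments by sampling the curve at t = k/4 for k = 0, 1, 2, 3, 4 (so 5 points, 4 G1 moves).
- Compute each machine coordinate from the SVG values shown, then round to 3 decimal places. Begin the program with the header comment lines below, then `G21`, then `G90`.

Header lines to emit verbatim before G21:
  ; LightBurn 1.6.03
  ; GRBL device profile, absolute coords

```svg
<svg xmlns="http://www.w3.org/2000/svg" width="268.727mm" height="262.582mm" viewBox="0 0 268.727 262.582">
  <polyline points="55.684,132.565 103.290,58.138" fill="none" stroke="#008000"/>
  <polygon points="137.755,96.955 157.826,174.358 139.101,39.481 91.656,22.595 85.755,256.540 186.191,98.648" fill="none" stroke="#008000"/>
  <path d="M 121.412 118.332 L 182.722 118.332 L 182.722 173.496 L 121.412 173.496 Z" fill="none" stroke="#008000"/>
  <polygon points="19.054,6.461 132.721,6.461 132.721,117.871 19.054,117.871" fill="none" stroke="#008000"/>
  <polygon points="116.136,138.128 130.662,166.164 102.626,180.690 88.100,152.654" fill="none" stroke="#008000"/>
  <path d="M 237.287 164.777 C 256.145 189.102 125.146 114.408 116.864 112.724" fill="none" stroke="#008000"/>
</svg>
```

; LightBurn 1.6.03
; GRBL device profile, absolute coords
G21
G90
G0 X55.684 Y130.017
M3 S947
G01 X103.290 Y204.444 F712
G0 X137.755 Y165.627
M3 S947
G01 X157.826 Y88.224 F712
G01 X139.101 Y223.101
G01 X91.656 Y239.987
G01 X85.755 Y6.042
G01 X186.191 Y163.934
G01 X137.755 Y165.627
G0 X121.412 Y144.250
M3 S947
G01 X182.722 Y144.250 F712
G01 X182.722 Y89.086
G01 X121.412 Y89.086
G01 X121.412 Y144.250
G0 X19.054 Y256.121
M3 S947
G01 X132.721 Y256.121 F712
G01 X132.721 Y144.711
G01 X19.054 Y144.711
G01 X19.054 Y256.121
G0 X116.136 Y124.454
M3 S947
G01 X130.662 Y96.418 F712
G01 X102.626 Y81.892
G01 X88.100 Y109.928
G01 X116.136 Y124.454
G0 X237.287 Y97.805
M3 S947
G01 X227.591 Y95.439 F712
G01 X187.253 Y114.078
G01 X141.826 Y137.594
G01 X116.864 Y149.858
M5

Since the viewBox matches the mm dimensions, user units are millimetres directly. The only transform is the Y-flip y_m = 262.582 − y_svg.

Shape 1 is a line segment drawn with `<polyline>`. Its stroke #008000 means cut at S947, F712. After flipping Y the toolpath is (55.684,130.017) → (103.290,204.444).

Shape 2 is a closed polygon drawn with `<polygon>`. Its stroke #008000 means cut at S947, F712. After flipping Y the toolpath is (137.755,165.627) → (157.826,88.224) → (139.101,223.101) → (91.656,239.987) → (85.755,6.042) → (186.191,163.934) → (137.755,165.627), returning to the start.

Shape 3 is a rectangle drawn with `<path>`. Its stroke #008000 means cut at S947, F712. After flipping Y the toolpath is (121.412,144.250) → (182.722,144.250) → (182.722,89.086) → (121.412,89.086) → (121.412,144.250), returning to the start.

Shape 4 is a rectangle drawn with `<polygon>`. Its stroke #008000 means cut at S947, F712. After flipping Y the toolpath is (19.054,256.121) → (132.721,256.121) → (132.721,144.711) → (19.054,144.711) → (19.054,256.121), returning to the start.

Shape 5 is a regular polygon drawn with `<polygon>`. Its stroke #008000 means cut at S947, F712. After flipping Y the toolpath is (116.136,124.454) → (130.662,96.418) → (102.626,81.892) → (88.100,109.928) → (116.136,124.454), returning to the start.

Shape 6 is a cubic bezier drawn with `<path>`. Its stroke #008000 means cut at S947, F712. After flipping Y the toolpath is (237.287,97.805) → (227.591,95.439) → (187.253,114.078) → (141.826,137.594) → (116.864,149.858).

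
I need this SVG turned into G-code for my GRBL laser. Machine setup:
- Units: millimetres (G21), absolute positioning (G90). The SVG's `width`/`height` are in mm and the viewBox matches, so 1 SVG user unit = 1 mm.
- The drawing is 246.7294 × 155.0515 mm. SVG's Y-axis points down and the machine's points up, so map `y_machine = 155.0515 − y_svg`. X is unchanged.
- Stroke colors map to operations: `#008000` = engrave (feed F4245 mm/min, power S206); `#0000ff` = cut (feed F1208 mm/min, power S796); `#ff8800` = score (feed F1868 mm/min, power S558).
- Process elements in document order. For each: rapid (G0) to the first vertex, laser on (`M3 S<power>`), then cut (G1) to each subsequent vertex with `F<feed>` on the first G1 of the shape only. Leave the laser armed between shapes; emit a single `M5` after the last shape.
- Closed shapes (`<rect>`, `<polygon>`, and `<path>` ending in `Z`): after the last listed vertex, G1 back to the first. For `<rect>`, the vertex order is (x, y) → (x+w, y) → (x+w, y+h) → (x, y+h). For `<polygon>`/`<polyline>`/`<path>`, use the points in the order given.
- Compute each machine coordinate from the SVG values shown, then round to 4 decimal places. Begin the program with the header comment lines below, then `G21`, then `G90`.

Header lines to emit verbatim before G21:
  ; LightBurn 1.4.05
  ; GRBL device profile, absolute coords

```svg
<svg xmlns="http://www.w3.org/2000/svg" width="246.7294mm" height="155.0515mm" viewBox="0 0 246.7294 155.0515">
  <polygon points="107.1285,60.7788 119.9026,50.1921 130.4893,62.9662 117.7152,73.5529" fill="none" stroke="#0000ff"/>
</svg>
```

1 u = 1 mm; y_m = 155.0515 − y.

[1] `<polygon>` regular polygon, #0000ff→cut S796 F1208: (107.1285,94.2727) → (119.9026,104.8594) → (130.4893,92.0853) → (117.7152,81.4986) → (107.1285,94.2727) (closed)

; LightBurn 1.4.05
; GRBL device profile, absolute coords
G21
G90
G0 X107.1285 Y94.2727
M3 S796
G1 X119.9026 Y104.8594 F1208
G1 X130.4893 Y92.0853
G1 X117.7152 Y81.4986
G1 X107.1285 Y94.2727
M5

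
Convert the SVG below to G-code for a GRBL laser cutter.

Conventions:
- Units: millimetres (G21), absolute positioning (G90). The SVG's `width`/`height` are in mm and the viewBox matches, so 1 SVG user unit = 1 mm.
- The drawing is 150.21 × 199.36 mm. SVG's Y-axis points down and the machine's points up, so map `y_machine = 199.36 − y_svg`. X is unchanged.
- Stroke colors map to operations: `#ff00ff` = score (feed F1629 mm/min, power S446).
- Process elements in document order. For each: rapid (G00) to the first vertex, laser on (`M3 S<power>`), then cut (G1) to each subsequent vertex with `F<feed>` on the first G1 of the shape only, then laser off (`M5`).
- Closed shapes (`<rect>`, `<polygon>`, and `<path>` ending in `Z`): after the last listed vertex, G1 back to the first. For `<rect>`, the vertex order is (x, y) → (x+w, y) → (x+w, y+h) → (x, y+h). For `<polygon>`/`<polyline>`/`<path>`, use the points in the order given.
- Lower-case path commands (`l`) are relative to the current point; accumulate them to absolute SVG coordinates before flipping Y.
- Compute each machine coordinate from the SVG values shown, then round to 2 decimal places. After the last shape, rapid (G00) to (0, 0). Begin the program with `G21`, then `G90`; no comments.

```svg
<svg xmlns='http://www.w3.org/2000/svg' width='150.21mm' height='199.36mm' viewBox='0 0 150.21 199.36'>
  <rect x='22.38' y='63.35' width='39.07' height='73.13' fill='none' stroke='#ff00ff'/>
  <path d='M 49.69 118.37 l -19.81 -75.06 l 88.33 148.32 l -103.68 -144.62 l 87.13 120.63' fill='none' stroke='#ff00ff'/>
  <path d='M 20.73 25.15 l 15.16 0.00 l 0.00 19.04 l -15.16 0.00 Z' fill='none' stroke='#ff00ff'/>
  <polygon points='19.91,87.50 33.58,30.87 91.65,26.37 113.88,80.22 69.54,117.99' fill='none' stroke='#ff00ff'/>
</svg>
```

G21
G90
G00 X22.38 Y136.01
M3 S446
G1 X61.45 Y136.01 F1629
G1 X61.45 Y62.88
G1 X22.38 Y62.88
G1 X22.38 Y136.01
M5
G00 X49.69 Y80.99
M3 S446
G1 X29.88 Y156.05 F1629
G1 X118.21 Y7.73
G1 X14.53 Y152.35
G1 X101.66 Y31.72
M5
G00 X20.73 Y174.21
M3 S446
G1 X35.89 Y174.21 F1629
G1 X35.89 Y155.17
G1 X20.73 Y155.17
G1 X20.73 Y174.21
M5
G00 X19.91 Y111.86
M3 S446
G1 X33.58 Y168.49 F1629
G1 X91.65 Y172.99
G1 X113.88 Y119.14
G1 X69.54 Y81.37
G1 X19.91 Y111.86
M5
G00 X0.00 Y0.00

1 u = 1 mm; y_m = 199.36 − y.

[1] `<rect>` rectangle, #ff00ff→score S446 F1629: (22.38,136.01) → (61.45,136.01) → (61.45,62.88) → (22.38,62.88) → (22.38,136.01) (closed)

[2] `<path>` open polyline, #ff00ff→score S446 F1629: (49.69,80.99) → (29.88,156.05) → (118.21,7.73) → (14.53,152.35) → (101.66,31.72)

[3] `<path>` rectangle, #ff00ff→score S446 F1629: (20.73,174.21) → (35.89,174.21) → (35.89,155.17) → (20.73,155.17) → (20.73,174.21) (closed)

[4] `<polygon>` regular polygon, #ff00ff→score S446 F1629: (19.91,111.86) → (33.58,168.49) → (91.65,172.99) → (113.88,119.14) → (69.54,81.37) → (19.91,111.86) (closed)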